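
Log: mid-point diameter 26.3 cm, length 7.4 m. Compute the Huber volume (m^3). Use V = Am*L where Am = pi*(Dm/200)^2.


Huber: V = Am * L,  Am = pi*(Dm/200)^2
Am = pi*(26.3/200)^2 = 0.054325 m^2
V = 0.054325*7.4 = 0.402 m^3

0.402


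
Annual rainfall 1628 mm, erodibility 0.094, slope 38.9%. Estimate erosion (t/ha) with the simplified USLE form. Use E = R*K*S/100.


Formula: E = R * K * S / 100  (simplified USLE)
R * K = 1628 * 0.094 = 153.032
E = 153.032 * 38.9 / 100 = 59.53 t/ha

59.53


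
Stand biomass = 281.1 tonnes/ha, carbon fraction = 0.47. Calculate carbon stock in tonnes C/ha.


Formula: Carbon Stock = Biomass * Carbon Fraction
C = 281.1 t/ha * 0.47
C = 132.1 t C/ha

132.1


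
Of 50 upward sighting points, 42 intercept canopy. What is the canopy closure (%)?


Formula: Canopy closure = covered points / total points * 100
Closure = 42 / 50 * 100
Closure = 0.84 * 100 = 84.0%

84.0


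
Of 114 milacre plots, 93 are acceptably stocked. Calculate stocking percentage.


Formula: Stocking % = stocked plots / total plots * 100
Stocking = 93 / 114 * 100
Stocking = 0.8158 * 100 = 81.6%

81.6


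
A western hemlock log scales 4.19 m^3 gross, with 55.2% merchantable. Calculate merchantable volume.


Formula: MV = V_total * (merchantable_pct / 100)
Merchantable fraction = 55.2% / 100 = 0.552
MV = 4.19 m^3 * 0.552 = 2.313 m^3

2.313


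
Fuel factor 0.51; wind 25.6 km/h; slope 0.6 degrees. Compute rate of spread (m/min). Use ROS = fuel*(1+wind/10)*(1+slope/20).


Formula: ROS = fuel * (1 + wind/10) * (1 + slope/20)
Wind factor = 1 + 25.6/10 = 3.56
Slope factor = 1 + 0.6/20 = 1.03
ROS = 0.51 * 3.56 * 1.03 = 1.87 m/min

1.87


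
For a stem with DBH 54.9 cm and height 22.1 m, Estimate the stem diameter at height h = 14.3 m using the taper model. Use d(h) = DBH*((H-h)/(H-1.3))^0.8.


Taper: d(h) = DBH * ((H - h) / (H - 1.3))^0.8
Numerator = H - h = 22.1 - 14.3 = 7.8 m
Denominator = H - 1.3 = 22.1 - 1.3 = 20.8 m
Ratio = 7.8 / 20.8 = 0.375
d = 54.9 * 0.375^0.8 = 25.0 cm

25.0


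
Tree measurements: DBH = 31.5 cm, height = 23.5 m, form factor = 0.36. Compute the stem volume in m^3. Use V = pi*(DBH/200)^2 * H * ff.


Formula: V = pi * (DBH/200)^2 * H * ff
Radius = DBH/200 = 31.5/200 = 0.1575 m
Radius^2 = 0.1575^2 = 0.02480625 m^2
V = pi * 0.02480625 * 23.5 * 0.36
V = 0.659 m^3

0.659


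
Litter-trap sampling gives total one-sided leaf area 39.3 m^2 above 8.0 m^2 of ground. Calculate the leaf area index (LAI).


Formula: LAI = total leaf area / ground area  (dimensionless)
LAI = 39.3 m^2 / 8.0 m^2
LAI = 4.91

4.91


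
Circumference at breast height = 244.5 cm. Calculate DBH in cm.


Formula: DBH = C / pi
DBH = 244.5 / pi
pi = 3.14159...
DBH = 77.8 cm

77.8


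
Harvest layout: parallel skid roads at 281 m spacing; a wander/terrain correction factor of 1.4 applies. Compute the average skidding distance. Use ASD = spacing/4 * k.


Formula: ASD = (spacing / 4) * correction
Uncorrected distance = spacing / 4 = 281 / 4 = 70.25 m
ASD = 70.25 * 1.4 = 98 m

98


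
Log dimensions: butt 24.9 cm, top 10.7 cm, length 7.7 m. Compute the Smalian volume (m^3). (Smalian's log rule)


Smalian: V = (A1 + A2)/2 * L,  A = pi*(D/200)^2
A1 = pi*(24.9/200)^2 = 0.048695 m^2
A2 = pi*(10.7/200)^2 = 0.008992 m^2
V = (0.048695+0.008992)/2*7.7 = 0.2221 m^3

0.2221


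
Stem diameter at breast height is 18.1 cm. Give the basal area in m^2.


Formula: BA = pi * (DBH/2)^2 / 10000  (cm^2 to m^2)
Radius = DBH/2 = 18.1/2 = 9.05 cm
BA = pi * 9.05^2 / 10000
   = 257.3043 cm^2 / 10000
   = 0.0257 m^2

0.0257


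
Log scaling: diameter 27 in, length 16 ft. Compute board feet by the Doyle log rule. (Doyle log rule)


Doyle: BF = (D - 4)^2 * L / 16
Adjusted diameter = 27 - 4 = 23 in
(D-4)^2 = 23^2 = 529
BF = 529 * 16 / 16 = 529 BF

529


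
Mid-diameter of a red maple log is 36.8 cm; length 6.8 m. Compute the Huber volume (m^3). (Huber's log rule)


Huber: V = Am * L,  Am = pi*(Dm/200)^2
Am = pi*(36.8/200)^2 = 0.106362 m^2
V = 0.106362*6.8 = 0.7233 m^3

0.7233


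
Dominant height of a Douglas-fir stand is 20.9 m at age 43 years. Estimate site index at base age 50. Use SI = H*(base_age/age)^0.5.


Formula: SI = H_dom * (base_age / age)^0.5
Age ratio = 50 / 43 = 1.16279
sqrt(age_ratio) = 1.07833
SI = 20.9 * 1.07833 = 22.5 m

22.5


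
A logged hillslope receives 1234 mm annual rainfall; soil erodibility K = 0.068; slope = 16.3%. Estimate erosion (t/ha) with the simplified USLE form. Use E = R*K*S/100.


Formula: E = R * K * S / 100  (simplified USLE)
R * K = 1234 * 0.068 = 83.912
E = 83.912 * 16.3 / 100 = 13.68 t/ha

13.68


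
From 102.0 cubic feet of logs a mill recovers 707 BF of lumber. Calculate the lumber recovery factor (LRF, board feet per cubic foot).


Formula: LRF = Lumber Output (BF) / Log Input (ft^3)
LRF = 707 BF / 102.0 ft^3
LRF = 6.93 BF/ft^3

6.93


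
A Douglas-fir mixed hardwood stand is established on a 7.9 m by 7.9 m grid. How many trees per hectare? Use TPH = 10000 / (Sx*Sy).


Formula: TPH = 10000 m^2/ha / (spacing_x * spacing_y)
Area per tree = 7.9 m * 7.9 m = 62.41 m^2
TPH = 10000 / 62.41 = 160 trees/ha

160


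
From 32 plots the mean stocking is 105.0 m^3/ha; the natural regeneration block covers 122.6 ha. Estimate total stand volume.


Formula: Total Volume = Mean Volume per ha * Total Area
Total Volume = 105.0 m^3/ha * 122.6 ha
Total Volume = 12873 m^3

12873


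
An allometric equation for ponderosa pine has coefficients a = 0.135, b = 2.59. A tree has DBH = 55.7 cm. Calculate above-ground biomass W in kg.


Formula: W = a * DBH^b  (allometric power law)
DBH^b = 55.7^2.59 = 33247.9563
W = 0.135 * 33247.9563 = 4488.5 kg

4488.5


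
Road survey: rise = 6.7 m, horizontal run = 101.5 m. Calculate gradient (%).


Formula: Gradient = rise / run * 100
Gradient = 6.7 / 101.5 * 100 = 6.6%

6.6


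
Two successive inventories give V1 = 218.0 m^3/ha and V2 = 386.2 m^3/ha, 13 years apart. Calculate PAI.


Formula: PAI = (V_T2 - V_T1) / (T2 - T1)
Volume increment = 386.2 - 218.0 = 168.2 m^3/ha
PAI = 168.2 / 13 = 12.94 m^3/ha/year

12.94


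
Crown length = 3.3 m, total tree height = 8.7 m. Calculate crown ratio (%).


Formula: Crown Ratio = (Crown Length / Total Height) * 100
CR = (3.3 m / 8.7 m) * 100
CR = 0.3793 * 100 = 37.9%

37.9


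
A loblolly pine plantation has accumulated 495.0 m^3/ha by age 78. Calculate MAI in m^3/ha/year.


Formula: MAI = Total Volume / Stand Age
MAI = 495.0 m^3/ha / 78 years
MAI = 6.35 m^3/ha/year

6.35


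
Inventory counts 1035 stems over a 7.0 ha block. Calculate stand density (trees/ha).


Formula: Stand Density = N_trees / Area_ha
Density = 1035 trees / 7.0 ha
Density = 148 trees/ha

148


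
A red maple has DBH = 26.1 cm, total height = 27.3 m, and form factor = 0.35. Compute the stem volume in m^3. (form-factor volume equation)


Formula: V = pi * (DBH/200)^2 * H * ff
Radius = DBH/200 = 26.1/200 = 0.1305 m
Radius^2 = 0.1305^2 = 0.01703025 m^2
V = pi * 0.01703025 * 27.3 * 0.35
V = 0.511 m^3

0.511


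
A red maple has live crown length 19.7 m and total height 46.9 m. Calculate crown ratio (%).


Formula: Crown Ratio = (Crown Length / Total Height) * 100
CR = (19.7 m / 46.9 m) * 100
CR = 0.42 * 100 = 42.0%

42.0


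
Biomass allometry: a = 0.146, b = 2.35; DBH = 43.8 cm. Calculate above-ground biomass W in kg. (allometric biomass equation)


Formula: W = a * DBH^b  (allometric power law)
DBH^b = 43.8^2.35 = 7202.1831
W = 0.146 * 7202.1831 = 1051.5 kg

1051.5


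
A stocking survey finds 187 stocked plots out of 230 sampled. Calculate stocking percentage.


Formula: Stocking % = stocked plots / total plots * 100
Stocking = 187 / 230 * 100
Stocking = 0.813 * 100 = 81.3%

81.3


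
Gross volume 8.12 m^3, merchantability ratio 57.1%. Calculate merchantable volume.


Formula: MV = V_total * (merchantable_pct / 100)
Merchantable fraction = 57.1% / 100 = 0.571
MV = 8.12 m^3 * 0.571 = 4.637 m^3

4.637


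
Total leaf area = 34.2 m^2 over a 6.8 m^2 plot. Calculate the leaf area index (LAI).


Formula: LAI = total leaf area / ground area  (dimensionless)
LAI = 34.2 m^2 / 6.8 m^2
LAI = 5.03

5.03


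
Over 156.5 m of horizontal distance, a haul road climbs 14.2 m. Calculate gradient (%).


Formula: Gradient = rise / run * 100
Gradient = 14.2 / 156.5 * 100 = 9.1%

9.1


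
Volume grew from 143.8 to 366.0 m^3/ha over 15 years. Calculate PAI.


Formula: PAI = (V_T2 - V_T1) / (T2 - T1)
Volume increment = 366.0 - 143.8 = 222.2 m^3/ha
PAI = 222.2 / 15 = 14.81 m^3/ha/year

14.81


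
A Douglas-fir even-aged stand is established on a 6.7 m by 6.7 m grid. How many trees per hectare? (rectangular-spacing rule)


Formula: TPH = 10000 m^2/ha / (spacing_x * spacing_y)
Area per tree = 6.7 m * 6.7 m = 44.89 m^2
TPH = 10000 / 44.89 = 223 trees/ha

223


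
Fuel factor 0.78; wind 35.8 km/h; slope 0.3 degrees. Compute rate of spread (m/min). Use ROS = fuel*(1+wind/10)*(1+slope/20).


Formula: ROS = fuel * (1 + wind/10) * (1 + slope/20)
Wind factor = 1 + 35.8/10 = 4.58
Slope factor = 1 + 0.3/20 = 1.015
ROS = 0.78 * 4.58 * 1.015 = 3.63 m/min

3.63


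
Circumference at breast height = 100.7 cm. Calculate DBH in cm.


Formula: DBH = C / pi
DBH = 100.7 / pi
pi = 3.14159...
DBH = 32.1 cm

32.1


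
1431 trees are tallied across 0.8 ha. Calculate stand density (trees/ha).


Formula: Stand Density = N_trees / Area_ha
Density = 1431 trees / 0.8 ha
Density = 1789 trees/ha

1789


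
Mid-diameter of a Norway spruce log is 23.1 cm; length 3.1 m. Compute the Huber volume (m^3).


Huber: V = Am * L,  Am = pi*(Dm/200)^2
Am = pi*(23.1/200)^2 = 0.04191 m^2
V = 0.04191*3.1 = 0.1299 m^3

0.1299


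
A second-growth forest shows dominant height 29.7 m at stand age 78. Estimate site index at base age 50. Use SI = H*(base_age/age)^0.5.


Formula: SI = H_dom * (base_age / age)^0.5
Age ratio = 50 / 78 = 0.64103
sqrt(age_ratio) = 0.80064
SI = 29.7 * 0.80064 = 23.8 m

23.8


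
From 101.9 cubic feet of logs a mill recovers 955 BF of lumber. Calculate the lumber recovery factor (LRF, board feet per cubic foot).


Formula: LRF = Lumber Output (BF) / Log Input (ft^3)
LRF = 955 BF / 101.9 ft^3
LRF = 9.37 BF/ft^3

9.37


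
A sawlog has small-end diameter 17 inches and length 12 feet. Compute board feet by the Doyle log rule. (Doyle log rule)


Doyle: BF = (D - 4)^2 * L / 16
Adjusted diameter = 17 - 4 = 13 in
(D-4)^2 = 13^2 = 169
BF = 169 * 12 / 16 = 127 BF

127


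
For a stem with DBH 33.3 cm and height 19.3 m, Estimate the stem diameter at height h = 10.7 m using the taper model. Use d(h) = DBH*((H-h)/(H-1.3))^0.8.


Taper: d(h) = DBH * ((H - h) / (H - 1.3))^0.8
Numerator = H - h = 19.3 - 10.7 = 8.6 m
Denominator = H - 1.3 = 19.3 - 1.3 = 18.0 m
Ratio = 8.6 / 18.0 = 0.47778
d = 33.3 * 0.47778^0.8 = 18.4 cm

18.4


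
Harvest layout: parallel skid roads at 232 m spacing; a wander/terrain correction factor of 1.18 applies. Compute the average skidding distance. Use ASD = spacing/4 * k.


Formula: ASD = (spacing / 4) * correction
Uncorrected distance = spacing / 4 = 232 / 4 = 58 m
ASD = 58 * 1.18 = 68 m

68


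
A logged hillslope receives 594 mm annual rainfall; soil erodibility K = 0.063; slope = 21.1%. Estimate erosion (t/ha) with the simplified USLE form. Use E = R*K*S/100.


Formula: E = R * K * S / 100  (simplified USLE)
R * K = 594 * 0.063 = 37.422
E = 37.422 * 21.1 / 100 = 7.9 t/ha

7.9


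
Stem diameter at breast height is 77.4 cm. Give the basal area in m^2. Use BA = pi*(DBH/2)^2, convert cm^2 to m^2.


Formula: BA = pi * (DBH/2)^2 / 10000  (cm^2 to m^2)
Radius = DBH/2 = 77.4/2 = 38.7 cm
BA = pi * 38.7^2 / 10000
   = 4705.1319 cm^2 / 10000
   = 0.4705 m^2

0.4705


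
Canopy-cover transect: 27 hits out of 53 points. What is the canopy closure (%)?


Formula: Canopy closure = covered points / total points * 100
Closure = 27 / 53 * 100
Closure = 0.5094 * 100 = 50.9%

50.9


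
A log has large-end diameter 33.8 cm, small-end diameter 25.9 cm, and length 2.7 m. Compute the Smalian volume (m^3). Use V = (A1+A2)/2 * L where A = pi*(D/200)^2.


Smalian: V = (A1 + A2)/2 * L,  A = pi*(D/200)^2
A1 = pi*(33.8/200)^2 = 0.089727 m^2
A2 = pi*(25.9/200)^2 = 0.052685 m^2
V = (0.089727+0.052685)/2*2.7 = 0.1923 m^3

0.1923


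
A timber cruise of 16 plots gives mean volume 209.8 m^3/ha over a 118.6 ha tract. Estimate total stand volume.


Formula: Total Volume = Mean Volume per ha * Total Area
Total Volume = 209.8 m^3/ha * 118.6 ha
Total Volume = 24882 m^3

24882


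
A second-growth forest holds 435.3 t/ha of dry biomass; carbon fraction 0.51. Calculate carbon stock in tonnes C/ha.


Formula: Carbon Stock = Biomass * Carbon Fraction
C = 435.3 t/ha * 0.51
C = 222.0 t C/ha

222.0


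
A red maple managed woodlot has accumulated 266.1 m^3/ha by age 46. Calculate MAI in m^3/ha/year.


Formula: MAI = Total Volume / Stand Age
MAI = 266.1 m^3/ha / 46 years
MAI = 5.78 m^3/ha/year

5.78


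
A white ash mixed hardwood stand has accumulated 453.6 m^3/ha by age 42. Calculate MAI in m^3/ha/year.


Formula: MAI = Total Volume / Stand Age
MAI = 453.6 m^3/ha / 42 years
MAI = 10.8 m^3/ha/year

10.8


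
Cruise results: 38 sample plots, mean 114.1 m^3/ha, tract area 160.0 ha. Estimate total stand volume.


Formula: Total Volume = Mean Volume per ha * Total Area
Total Volume = 114.1 m^3/ha * 160.0 ha
Total Volume = 18256 m^3

18256


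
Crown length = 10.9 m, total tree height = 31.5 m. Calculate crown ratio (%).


Formula: Crown Ratio = (Crown Length / Total Height) * 100
CR = (10.9 m / 31.5 m) * 100
CR = 0.346 * 100 = 34.6%

34.6


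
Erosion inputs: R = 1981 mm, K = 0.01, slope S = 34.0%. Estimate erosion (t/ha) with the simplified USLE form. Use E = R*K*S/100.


Formula: E = R * K * S / 100  (simplified USLE)
R * K = 1981 * 0.01 = 19.81
E = 19.81 * 34.0 / 100 = 6.74 t/ha

6.74


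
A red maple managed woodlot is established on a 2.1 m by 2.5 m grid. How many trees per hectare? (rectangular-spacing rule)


Formula: TPH = 10000 m^2/ha / (spacing_x * spacing_y)
Area per tree = 2.1 m * 2.5 m = 5.25 m^2
TPH = 10000 / 5.25 = 1905 trees/ha

1905


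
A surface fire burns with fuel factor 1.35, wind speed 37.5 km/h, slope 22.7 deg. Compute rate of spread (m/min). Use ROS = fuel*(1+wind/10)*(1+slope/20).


Formula: ROS = fuel * (1 + wind/10) * (1 + slope/20)
Wind factor = 1 + 37.5/10 = 4.75
Slope factor = 1 + 22.7/20 = 2.135
ROS = 1.35 * 4.75 * 2.135 = 13.69 m/min

13.69


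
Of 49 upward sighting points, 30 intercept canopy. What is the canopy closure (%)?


Formula: Canopy closure = covered points / total points * 100
Closure = 30 / 49 * 100
Closure = 0.6122 * 100 = 61.2%

61.2


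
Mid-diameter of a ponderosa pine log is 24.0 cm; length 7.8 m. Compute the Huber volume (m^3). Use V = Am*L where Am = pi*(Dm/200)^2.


Huber: V = Am * L,  Am = pi*(Dm/200)^2
Am = pi*(24.0/200)^2 = 0.045239 m^2
V = 0.045239*7.8 = 0.3529 m^3

0.3529


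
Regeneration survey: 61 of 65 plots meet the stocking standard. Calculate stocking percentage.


Formula: Stocking % = stocked plots / total plots * 100
Stocking = 61 / 65 * 100
Stocking = 0.9385 * 100 = 93.8%

93.8


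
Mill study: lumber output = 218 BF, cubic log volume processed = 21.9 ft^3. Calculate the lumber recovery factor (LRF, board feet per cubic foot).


Formula: LRF = Lumber Output (BF) / Log Input (ft^3)
LRF = 218 BF / 21.9 ft^3
LRF = 9.95 BF/ft^3

9.95


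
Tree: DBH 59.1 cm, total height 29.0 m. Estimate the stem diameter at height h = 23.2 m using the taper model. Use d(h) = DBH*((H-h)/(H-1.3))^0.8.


Taper: d(h) = DBH * ((H - h) / (H - 1.3))^0.8
Numerator = H - h = 29.0 - 23.2 = 5.8 m
Denominator = H - 1.3 = 29.0 - 1.3 = 27.7 m
Ratio = 5.8 / 27.7 = 0.20939
d = 59.1 * 0.20939^0.8 = 16.9 cm

16.9


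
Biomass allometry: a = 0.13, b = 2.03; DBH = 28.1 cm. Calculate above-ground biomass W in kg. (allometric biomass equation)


Formula: W = a * DBH^b  (allometric power law)
DBH^b = 28.1^2.03 = 872.7178
W = 0.13 * 872.7178 = 113.5 kg

113.5


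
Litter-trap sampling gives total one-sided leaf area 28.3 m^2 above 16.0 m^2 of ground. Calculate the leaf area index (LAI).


Formula: LAI = total leaf area / ground area  (dimensionless)
LAI = 28.3 m^2 / 16.0 m^2
LAI = 1.77

1.77


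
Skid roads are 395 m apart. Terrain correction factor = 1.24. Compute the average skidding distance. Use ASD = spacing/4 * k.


Formula: ASD = (spacing / 4) * correction
Uncorrected distance = spacing / 4 = 395 / 4 = 98.75 m
ASD = 98.75 * 1.24 = 122 m

122


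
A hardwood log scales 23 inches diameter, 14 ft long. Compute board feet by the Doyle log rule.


Doyle: BF = (D - 4)^2 * L / 16
Adjusted diameter = 23 - 4 = 19 in
(D-4)^2 = 19^2 = 361
BF = 361 * 14 / 16 = 316 BF

316


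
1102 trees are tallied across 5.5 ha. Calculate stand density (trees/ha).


Formula: Stand Density = N_trees / Area_ha
Density = 1102 trees / 5.5 ha
Density = 200 trees/ha

200


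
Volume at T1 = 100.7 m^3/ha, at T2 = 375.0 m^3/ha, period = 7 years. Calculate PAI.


Formula: PAI = (V_T2 - V_T1) / (T2 - T1)
Volume increment = 375.0 - 100.7 = 274.3 m^3/ha
PAI = 274.3 / 7 = 39.19 m^3/ha/year

39.19


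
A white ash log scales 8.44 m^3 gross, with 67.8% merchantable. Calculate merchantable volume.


Formula: MV = V_total * (merchantable_pct / 100)
Merchantable fraction = 67.8% / 100 = 0.678
MV = 8.44 m^3 * 0.678 = 5.722 m^3

5.722


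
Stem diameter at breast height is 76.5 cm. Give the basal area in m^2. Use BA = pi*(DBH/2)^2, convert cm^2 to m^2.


Formula: BA = pi * (DBH/2)^2 / 10000  (cm^2 to m^2)
Radius = DBH/2 = 76.5/2 = 38.25 cm
BA = pi * 38.25^2 / 10000
   = 4596.3464 cm^2 / 10000
   = 0.4596 m^2

0.4596


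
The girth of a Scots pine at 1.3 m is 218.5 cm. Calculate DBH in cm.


Formula: DBH = C / pi
DBH = 218.5 / pi
pi = 3.14159...
DBH = 69.6 cm

69.6


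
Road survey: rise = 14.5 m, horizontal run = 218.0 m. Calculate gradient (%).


Formula: Gradient = rise / run * 100
Gradient = 14.5 / 218.0 * 100 = 6.7%

6.7


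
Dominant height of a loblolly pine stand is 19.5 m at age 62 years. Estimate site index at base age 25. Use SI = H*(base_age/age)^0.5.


Formula: SI = H_dom * (base_age / age)^0.5
Age ratio = 25 / 62 = 0.40323
sqrt(age_ratio) = 0.635
SI = 19.5 * 0.635 = 12.4 m

12.4


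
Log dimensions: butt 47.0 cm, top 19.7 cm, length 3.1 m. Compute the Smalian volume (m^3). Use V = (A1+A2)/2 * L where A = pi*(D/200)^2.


Smalian: V = (A1 + A2)/2 * L,  A = pi*(D/200)^2
A1 = pi*(47.0/200)^2 = 0.173494 m^2
A2 = pi*(19.7/200)^2 = 0.030481 m^2
V = (0.173494+0.030481)/2*3.1 = 0.3162 m^3

0.3162


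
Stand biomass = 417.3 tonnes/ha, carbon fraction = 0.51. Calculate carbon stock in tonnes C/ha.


Formula: Carbon Stock = Biomass * Carbon Fraction
C = 417.3 t/ha * 0.51
C = 212.8 t C/ha

212.8


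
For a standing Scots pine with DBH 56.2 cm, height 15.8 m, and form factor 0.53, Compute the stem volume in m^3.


Formula: V = pi * (DBH/200)^2 * H * ff
Radius = DBH/200 = 56.2/200 = 0.281 m
Radius^2 = 0.281^2 = 0.078961 m^2
V = pi * 0.078961 * 15.8 * 0.53
V = 2.077 m^3

2.077


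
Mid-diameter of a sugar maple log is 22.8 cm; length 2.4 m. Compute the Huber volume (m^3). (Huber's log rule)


Huber: V = Am * L,  Am = pi*(Dm/200)^2
Am = pi*(22.8/200)^2 = 0.040828 m^2
V = 0.040828*2.4 = 0.098 m^3

0.098


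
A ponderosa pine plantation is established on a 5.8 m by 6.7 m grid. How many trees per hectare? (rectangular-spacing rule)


Formula: TPH = 10000 m^2/ha / (spacing_x * spacing_y)
Area per tree = 5.8 m * 6.7 m = 38.86 m^2
TPH = 10000 / 38.86 = 257 trees/ha

257


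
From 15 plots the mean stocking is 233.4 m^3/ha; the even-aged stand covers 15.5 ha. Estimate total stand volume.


Formula: Total Volume = Mean Volume per ha * Total Area
Total Volume = 233.4 m^3/ha * 15.5 ha
Total Volume = 3618 m^3

3618


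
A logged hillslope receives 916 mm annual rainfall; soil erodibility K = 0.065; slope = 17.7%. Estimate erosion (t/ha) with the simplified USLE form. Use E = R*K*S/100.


Formula: E = R * K * S / 100  (simplified USLE)
R * K = 916 * 0.065 = 59.54
E = 59.54 * 17.7 / 100 = 10.54 t/ha

10.54


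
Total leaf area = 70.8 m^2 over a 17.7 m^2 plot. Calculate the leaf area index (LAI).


Formula: LAI = total leaf area / ground area  (dimensionless)
LAI = 70.8 m^2 / 17.7 m^2
LAI = 4.0

4.0


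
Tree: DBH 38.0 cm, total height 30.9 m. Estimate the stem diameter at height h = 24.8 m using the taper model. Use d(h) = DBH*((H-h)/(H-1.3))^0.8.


Taper: d(h) = DBH * ((H - h) / (H - 1.3))^0.8
Numerator = H - h = 30.9 - 24.8 = 6.1 m
Denominator = H - 1.3 = 30.9 - 1.3 = 29.6 m
Ratio = 6.1 / 29.6 = 0.20608
d = 38.0 * 0.20608^0.8 = 10.7 cm

10.7


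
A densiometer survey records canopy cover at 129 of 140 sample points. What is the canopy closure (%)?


Formula: Canopy closure = covered points / total points * 100
Closure = 129 / 140 * 100
Closure = 0.9214 * 100 = 92.1%

92.1


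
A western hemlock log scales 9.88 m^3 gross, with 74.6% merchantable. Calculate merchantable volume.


Formula: MV = V_total * (merchantable_pct / 100)
Merchantable fraction = 74.6% / 100 = 0.746
MV = 9.88 m^3 * 0.746 = 7.37 m^3

7.37


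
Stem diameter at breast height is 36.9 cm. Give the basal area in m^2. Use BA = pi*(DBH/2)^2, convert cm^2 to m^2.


Formula: BA = pi * (DBH/2)^2 / 10000  (cm^2 to m^2)
Radius = DBH/2 = 36.9/2 = 18.45 cm
BA = pi * 18.45^2 / 10000
   = 1069.406 cm^2 / 10000
   = 0.1069 m^2

0.1069


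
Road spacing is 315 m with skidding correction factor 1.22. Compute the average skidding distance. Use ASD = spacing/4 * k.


Formula: ASD = (spacing / 4) * correction
Uncorrected distance = spacing / 4 = 315 / 4 = 78.75 m
ASD = 78.75 * 1.22 = 96 m

96


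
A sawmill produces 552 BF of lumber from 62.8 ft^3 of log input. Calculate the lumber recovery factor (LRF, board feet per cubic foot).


Formula: LRF = Lumber Output (BF) / Log Input (ft^3)
LRF = 552 BF / 62.8 ft^3
LRF = 8.79 BF/ft^3

8.79


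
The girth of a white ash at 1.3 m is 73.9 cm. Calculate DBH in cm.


Formula: DBH = C / pi
DBH = 73.9 / pi
pi = 3.14159...
DBH = 23.5 cm

23.5


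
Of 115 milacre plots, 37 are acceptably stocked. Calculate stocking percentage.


Formula: Stocking % = stocked plots / total plots * 100
Stocking = 37 / 115 * 100
Stocking = 0.3217 * 100 = 32.2%

32.2


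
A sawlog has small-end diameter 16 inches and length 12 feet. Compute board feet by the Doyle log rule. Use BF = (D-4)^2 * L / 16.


Doyle: BF = (D - 4)^2 * L / 16
Adjusted diameter = 16 - 4 = 12 in
(D-4)^2 = 12^2 = 144
BF = 144 * 12 / 16 = 108 BF

108


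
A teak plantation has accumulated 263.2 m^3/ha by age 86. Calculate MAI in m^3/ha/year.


Formula: MAI = Total Volume / Stand Age
MAI = 263.2 m^3/ha / 86 years
MAI = 3.06 m^3/ha/year

3.06


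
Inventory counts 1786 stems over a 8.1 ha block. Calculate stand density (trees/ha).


Formula: Stand Density = N_trees / Area_ha
Density = 1786 trees / 8.1 ha
Density = 220 trees/ha

220


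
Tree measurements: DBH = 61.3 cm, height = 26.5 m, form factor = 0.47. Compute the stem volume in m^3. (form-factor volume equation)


Formula: V = pi * (DBH/200)^2 * H * ff
Radius = DBH/200 = 61.3/200 = 0.3065 m
Radius^2 = 0.3065^2 = 0.09394225 m^2
V = pi * 0.09394225 * 26.5 * 0.47
V = 3.676 m^3

3.676


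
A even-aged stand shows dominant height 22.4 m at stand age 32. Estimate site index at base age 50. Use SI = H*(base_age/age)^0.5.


Formula: SI = H_dom * (base_age / age)^0.5
Age ratio = 50 / 32 = 1.5625
sqrt(age_ratio) = 1.25
SI = 22.4 * 1.25 = 28.0 m

28.0


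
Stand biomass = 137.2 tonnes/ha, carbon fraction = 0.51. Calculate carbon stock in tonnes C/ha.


Formula: Carbon Stock = Biomass * Carbon Fraction
C = 137.2 t/ha * 0.51
C = 70.0 t C/ha

70.0


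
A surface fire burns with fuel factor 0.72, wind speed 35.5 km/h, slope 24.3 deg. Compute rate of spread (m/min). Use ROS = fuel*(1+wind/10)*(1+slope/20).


Formula: ROS = fuel * (1 + wind/10) * (1 + slope/20)
Wind factor = 1 + 35.5/10 = 4.55
Slope factor = 1 + 24.3/20 = 2.215
ROS = 0.72 * 4.55 * 2.215 = 7.26 m/min

7.26


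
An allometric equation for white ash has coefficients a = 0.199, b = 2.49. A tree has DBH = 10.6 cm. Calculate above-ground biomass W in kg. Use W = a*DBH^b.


Formula: W = a * DBH^b  (allometric power law)
DBH^b = 10.6^2.49 = 357.2824
W = 0.199 * 357.2824 = 71.1 kg

71.1


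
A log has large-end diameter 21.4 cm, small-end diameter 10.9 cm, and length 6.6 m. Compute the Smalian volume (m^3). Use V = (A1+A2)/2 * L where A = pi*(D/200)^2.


Smalian: V = (A1 + A2)/2 * L,  A = pi*(D/200)^2
A1 = pi*(21.4/200)^2 = 0.035968 m^2
A2 = pi*(10.9/200)^2 = 0.009331 m^2
V = (0.035968+0.009331)/2*6.6 = 0.1495 m^3

0.1495


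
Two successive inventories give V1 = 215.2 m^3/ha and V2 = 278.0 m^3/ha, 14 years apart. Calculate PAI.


Formula: PAI = (V_T2 - V_T1) / (T2 - T1)
Volume increment = 278.0 - 215.2 = 62.8 m^3/ha
PAI = 62.8 / 14 = 4.49 m^3/ha/year

4.49


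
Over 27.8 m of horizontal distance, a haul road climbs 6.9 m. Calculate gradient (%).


Formula: Gradient = rise / run * 100
Gradient = 6.9 / 27.8 * 100 = 24.8%

24.8


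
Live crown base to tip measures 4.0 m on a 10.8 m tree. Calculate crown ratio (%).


Formula: Crown Ratio = (Crown Length / Total Height) * 100
CR = (4.0 m / 10.8 m) * 100
CR = 0.3704 * 100 = 37.0%

37.0


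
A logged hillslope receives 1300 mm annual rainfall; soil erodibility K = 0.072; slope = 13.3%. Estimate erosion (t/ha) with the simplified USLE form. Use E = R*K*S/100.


Formula: E = R * K * S / 100  (simplified USLE)
R * K = 1300 * 0.072 = 93.6
E = 93.6 * 13.3 / 100 = 12.45 t/ha

12.45


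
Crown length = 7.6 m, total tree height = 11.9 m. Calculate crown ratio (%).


Formula: Crown Ratio = (Crown Length / Total Height) * 100
CR = (7.6 m / 11.9 m) * 100
CR = 0.6387 * 100 = 63.9%

63.9


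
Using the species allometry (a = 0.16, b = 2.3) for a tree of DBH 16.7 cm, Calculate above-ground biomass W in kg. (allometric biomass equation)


Formula: W = a * DBH^b  (allometric power law)
DBH^b = 16.7^2.3 = 649.0048
W = 0.16 * 649.0048 = 103.8 kg

103.8


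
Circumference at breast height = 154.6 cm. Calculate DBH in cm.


Formula: DBH = C / pi
DBH = 154.6 / pi
pi = 3.14159...
DBH = 49.2 cm

49.2


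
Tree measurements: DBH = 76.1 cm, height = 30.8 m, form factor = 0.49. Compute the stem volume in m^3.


Formula: V = pi * (DBH/200)^2 * H * ff
Radius = DBH/200 = 76.1/200 = 0.3805 m
Radius^2 = 0.3805^2 = 0.14478025 m^2
V = pi * 0.14478025 * 30.8 * 0.49
V = 6.864 m^3

6.864


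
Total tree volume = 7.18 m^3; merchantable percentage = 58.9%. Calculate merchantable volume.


Formula: MV = V_total * (merchantable_pct / 100)
Merchantable fraction = 58.9% / 100 = 0.589
MV = 7.18 m^3 * 0.589 = 4.229 m^3

4.229


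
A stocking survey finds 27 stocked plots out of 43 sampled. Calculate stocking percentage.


Formula: Stocking % = stocked plots / total plots * 100
Stocking = 27 / 43 * 100
Stocking = 0.6279 * 100 = 62.8%

62.8


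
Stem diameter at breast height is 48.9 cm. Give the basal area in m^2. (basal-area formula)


Formula: BA = pi * (DBH/2)^2 / 10000  (cm^2 to m^2)
Radius = DBH/2 = 48.9/2 = 24.45 cm
BA = pi * 24.45^2 / 10000
   = 1878.0519 cm^2 / 10000
   = 0.1878 m^2

0.1878


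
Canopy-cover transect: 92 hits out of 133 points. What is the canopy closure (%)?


Formula: Canopy closure = covered points / total points * 100
Closure = 92 / 133 * 100
Closure = 0.6917 * 100 = 69.2%

69.2


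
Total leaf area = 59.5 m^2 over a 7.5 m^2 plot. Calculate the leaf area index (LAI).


Formula: LAI = total leaf area / ground area  (dimensionless)
LAI = 59.5 m^2 / 7.5 m^2
LAI = 7.93

7.93


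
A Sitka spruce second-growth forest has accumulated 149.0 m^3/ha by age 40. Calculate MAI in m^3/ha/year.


Formula: MAI = Total Volume / Stand Age
MAI = 149.0 m^3/ha / 40 years
MAI = 3.73 m^3/ha/year

3.73


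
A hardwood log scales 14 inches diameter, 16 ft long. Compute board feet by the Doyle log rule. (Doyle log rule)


Doyle: BF = (D - 4)^2 * L / 16
Adjusted diameter = 14 - 4 = 10 in
(D-4)^2 = 10^2 = 100
BF = 100 * 16 / 16 = 100 BF

100


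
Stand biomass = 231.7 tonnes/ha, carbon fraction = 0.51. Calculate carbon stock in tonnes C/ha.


Formula: Carbon Stock = Biomass * Carbon Fraction
C = 231.7 t/ha * 0.51
C = 118.2 t C/ha

118.2


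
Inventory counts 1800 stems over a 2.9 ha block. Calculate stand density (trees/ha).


Formula: Stand Density = N_trees / Area_ha
Density = 1800 trees / 2.9 ha
Density = 621 trees/ha

621


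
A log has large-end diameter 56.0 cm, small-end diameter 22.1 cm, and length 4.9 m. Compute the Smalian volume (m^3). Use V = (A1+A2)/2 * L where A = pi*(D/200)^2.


Smalian: V = (A1 + A2)/2 * L,  A = pi*(D/200)^2
A1 = pi*(56.0/200)^2 = 0.246301 m^2
A2 = pi*(22.1/200)^2 = 0.03836 m^2
V = (0.246301+0.03836)/2*4.9 = 0.6974 m^3

0.6974


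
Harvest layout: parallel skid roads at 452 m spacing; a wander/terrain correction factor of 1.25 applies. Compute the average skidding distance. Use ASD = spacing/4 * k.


Formula: ASD = (spacing / 4) * correction
Uncorrected distance = spacing / 4 = 452 / 4 = 113 m
ASD = 113 * 1.25 = 141 m

141


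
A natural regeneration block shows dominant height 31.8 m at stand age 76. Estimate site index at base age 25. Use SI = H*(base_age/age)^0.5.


Formula: SI = H_dom * (base_age / age)^0.5
Age ratio = 25 / 76 = 0.32895
sqrt(age_ratio) = 0.57354
SI = 31.8 * 0.57354 = 18.2 m

18.2


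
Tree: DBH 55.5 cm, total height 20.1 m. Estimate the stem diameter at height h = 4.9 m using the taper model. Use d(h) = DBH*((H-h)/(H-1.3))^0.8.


Taper: d(h) = DBH * ((H - h) / (H - 1.3))^0.8
Numerator = H - h = 20.1 - 4.9 = 15.2 m
Denominator = H - 1.3 = 20.1 - 1.3 = 18.8 m
Ratio = 15.2 / 18.8 = 0.80851
d = 55.5 * 0.80851^0.8 = 46.8 cm

46.8


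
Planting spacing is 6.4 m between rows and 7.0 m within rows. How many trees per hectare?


Formula: TPH = 10000 m^2/ha / (spacing_x * spacing_y)
Area per tree = 6.4 m * 7.0 m = 44.8 m^2
TPH = 10000 / 44.8 = 223 trees/ha

223


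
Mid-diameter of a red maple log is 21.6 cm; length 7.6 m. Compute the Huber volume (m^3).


Huber: V = Am * L,  Am = pi*(Dm/200)^2
Am = pi*(21.6/200)^2 = 0.036644 m^2
V = 0.036644*7.6 = 0.2785 m^3

0.2785


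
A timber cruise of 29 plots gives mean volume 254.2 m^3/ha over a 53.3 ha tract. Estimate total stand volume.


Formula: Total Volume = Mean Volume per ha * Total Area
Total Volume = 254.2 m^3/ha * 53.3 ha
Total Volume = 13549 m^3

13549


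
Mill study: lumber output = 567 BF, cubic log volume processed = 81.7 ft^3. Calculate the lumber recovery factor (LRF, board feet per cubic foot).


Formula: LRF = Lumber Output (BF) / Log Input (ft^3)
LRF = 567 BF / 81.7 ft^3
LRF = 6.94 BF/ft^3

6.94


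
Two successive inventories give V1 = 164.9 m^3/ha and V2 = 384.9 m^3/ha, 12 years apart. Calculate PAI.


Formula: PAI = (V_T2 - V_T1) / (T2 - T1)
Volume increment = 384.9 - 164.9 = 220.0 m^3/ha
PAI = 220.0 / 12 = 18.33 m^3/ha/year

18.33


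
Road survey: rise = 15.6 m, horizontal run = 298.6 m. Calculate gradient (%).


Formula: Gradient = rise / run * 100
Gradient = 15.6 / 298.6 * 100 = 5.2%

5.2


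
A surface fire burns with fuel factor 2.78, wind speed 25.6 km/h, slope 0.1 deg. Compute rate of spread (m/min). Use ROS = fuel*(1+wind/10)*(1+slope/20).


Formula: ROS = fuel * (1 + wind/10) * (1 + slope/20)
Wind factor = 1 + 25.6/10 = 3.56
Slope factor = 1 + 0.1/20 = 1.005
ROS = 2.78 * 3.56 * 1.005 = 9.95 m/min

9.95


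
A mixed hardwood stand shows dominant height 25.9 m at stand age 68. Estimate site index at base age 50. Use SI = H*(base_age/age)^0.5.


Formula: SI = H_dom * (base_age / age)^0.5
Age ratio = 50 / 68 = 0.73529
sqrt(age_ratio) = 0.85749
SI = 25.9 * 0.85749 = 22.2 m

22.2


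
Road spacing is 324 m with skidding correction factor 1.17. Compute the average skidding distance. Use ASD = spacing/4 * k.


Formula: ASD = (spacing / 4) * correction
Uncorrected distance = spacing / 4 = 324 / 4 = 81 m
ASD = 81 * 1.17 = 95 m

95


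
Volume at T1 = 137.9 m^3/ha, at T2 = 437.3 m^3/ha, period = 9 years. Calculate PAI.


Formula: PAI = (V_T2 - V_T1) / (T2 - T1)
Volume increment = 437.3 - 137.9 = 299.4 m^3/ha
PAI = 299.4 / 9 = 33.27 m^3/ha/year

33.27


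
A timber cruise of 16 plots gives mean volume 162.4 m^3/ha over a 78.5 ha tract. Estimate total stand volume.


Formula: Total Volume = Mean Volume per ha * Total Area
Total Volume = 162.4 m^3/ha * 78.5 ha
Total Volume = 12748 m^3

12748


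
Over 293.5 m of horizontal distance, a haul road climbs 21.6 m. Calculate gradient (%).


Formula: Gradient = rise / run * 100
Gradient = 21.6 / 293.5 * 100 = 7.4%

7.4


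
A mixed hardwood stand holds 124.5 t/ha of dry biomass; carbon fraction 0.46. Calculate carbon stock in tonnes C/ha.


Formula: Carbon Stock = Biomass * Carbon Fraction
C = 124.5 t/ha * 0.46
C = 57.3 t C/ha

57.3


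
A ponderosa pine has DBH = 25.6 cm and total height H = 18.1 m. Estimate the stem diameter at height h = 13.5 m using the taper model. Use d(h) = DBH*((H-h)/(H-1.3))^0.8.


Taper: d(h) = DBH * ((H - h) / (H - 1.3))^0.8
Numerator = H - h = 18.1 - 13.5 = 4.6 m
Denominator = H - 1.3 = 18.1 - 1.3 = 16.8 m
Ratio = 4.6 / 16.8 = 0.27381
d = 25.6 * 0.27381^0.8 = 9.1 cm

9.1


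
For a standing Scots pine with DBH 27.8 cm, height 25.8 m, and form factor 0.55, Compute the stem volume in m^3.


Formula: V = pi * (DBH/200)^2 * H * ff
Radius = DBH/200 = 27.8/200 = 0.139 m
Radius^2 = 0.139^2 = 0.019321 m^2
V = pi * 0.019321 * 25.8 * 0.55
V = 0.861 m^3

0.861


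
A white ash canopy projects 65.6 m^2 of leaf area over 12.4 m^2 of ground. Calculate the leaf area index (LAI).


Formula: LAI = total leaf area / ground area  (dimensionless)
LAI = 65.6 m^2 / 12.4 m^2
LAI = 5.29

5.29


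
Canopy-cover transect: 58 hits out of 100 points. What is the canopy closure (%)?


Formula: Canopy closure = covered points / total points * 100
Closure = 58 / 100 * 100
Closure = 0.58 * 100 = 58.0%

58.0


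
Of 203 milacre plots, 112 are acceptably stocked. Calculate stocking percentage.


Formula: Stocking % = stocked plots / total plots * 100
Stocking = 112 / 203 * 100
Stocking = 0.5517 * 100 = 55.2%

55.2


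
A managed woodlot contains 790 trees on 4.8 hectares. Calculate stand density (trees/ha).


Formula: Stand Density = N_trees / Area_ha
Density = 790 trees / 4.8 ha
Density = 165 trees/ha

165


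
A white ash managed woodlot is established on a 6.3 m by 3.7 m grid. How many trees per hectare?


Formula: TPH = 10000 m^2/ha / (spacing_x * spacing_y)
Area per tree = 6.3 m * 3.7 m = 23.31 m^2
TPH = 10000 / 23.31 = 429 trees/ha

429


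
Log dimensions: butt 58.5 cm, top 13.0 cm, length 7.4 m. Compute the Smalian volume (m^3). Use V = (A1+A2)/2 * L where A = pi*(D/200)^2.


Smalian: V = (A1 + A2)/2 * L,  A = pi*(D/200)^2
A1 = pi*(58.5/200)^2 = 0.268783 m^2
A2 = pi*(13.0/200)^2 = 0.013273 m^2
V = (0.268783+0.013273)/2*7.4 = 1.0436 m^3

1.0436


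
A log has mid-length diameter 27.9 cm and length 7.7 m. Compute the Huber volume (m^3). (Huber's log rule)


Huber: V = Am * L,  Am = pi*(Dm/200)^2
Am = pi*(27.9/200)^2 = 0.061136 m^2
V = 0.061136*7.7 = 0.4707 m^3

0.4707


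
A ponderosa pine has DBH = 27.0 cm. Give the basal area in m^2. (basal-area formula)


Formula: BA = pi * (DBH/2)^2 / 10000  (cm^2 to m^2)
Radius = DBH/2 = 27.0/2 = 13.5 cm
BA = pi * 13.5^2 / 10000
   = 572.5553 cm^2 / 10000
   = 0.0573 m^2

0.0573


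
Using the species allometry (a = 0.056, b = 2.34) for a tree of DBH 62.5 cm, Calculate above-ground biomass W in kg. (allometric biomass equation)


Formula: W = a * DBH^b  (allometric power law)
DBH^b = 62.5^2.34 = 15935.2632
W = 0.056 * 15935.2632 = 892.4 kg

892.4


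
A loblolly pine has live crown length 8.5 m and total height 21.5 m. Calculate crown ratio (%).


Formula: Crown Ratio = (Crown Length / Total Height) * 100
CR = (8.5 m / 21.5 m) * 100
CR = 0.3953 * 100 = 39.5%

39.5


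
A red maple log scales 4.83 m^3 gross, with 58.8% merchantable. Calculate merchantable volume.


Formula: MV = V_total * (merchantable_pct / 100)
Merchantable fraction = 58.8% / 100 = 0.588
MV = 4.83 m^3 * 0.588 = 2.84 m^3

2.84


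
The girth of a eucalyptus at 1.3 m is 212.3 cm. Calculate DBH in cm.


Formula: DBH = C / pi
DBH = 212.3 / pi
pi = 3.14159...
DBH = 67.6 cm

67.6


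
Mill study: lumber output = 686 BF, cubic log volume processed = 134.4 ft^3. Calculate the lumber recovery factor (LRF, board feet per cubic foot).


Formula: LRF = Lumber Output (BF) / Log Input (ft^3)
LRF = 686 BF / 134.4 ft^3
LRF = 5.1 BF/ft^3

5.1


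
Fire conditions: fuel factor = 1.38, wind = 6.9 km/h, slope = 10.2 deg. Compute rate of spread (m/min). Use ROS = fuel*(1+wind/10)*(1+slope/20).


Formula: ROS = fuel * (1 + wind/10) * (1 + slope/20)
Wind factor = 1 + 6.9/10 = 1.69
Slope factor = 1 + 10.2/20 = 1.51
ROS = 1.38 * 1.69 * 1.51 = 3.52 m/min

3.52


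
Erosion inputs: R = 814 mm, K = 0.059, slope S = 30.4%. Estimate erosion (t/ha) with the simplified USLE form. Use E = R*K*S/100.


Formula: E = R * K * S / 100  (simplified USLE)
R * K = 814 * 0.059 = 48.026
E = 48.026 * 30.4 / 100 = 14.6 t/ha

14.6


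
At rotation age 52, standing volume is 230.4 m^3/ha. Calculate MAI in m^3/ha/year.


Formula: MAI = Total Volume / Stand Age
MAI = 230.4 m^3/ha / 52 years
MAI = 4.43 m^3/ha/year

4.43


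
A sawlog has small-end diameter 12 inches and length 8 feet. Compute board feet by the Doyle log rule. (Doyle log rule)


Doyle: BF = (D - 4)^2 * L / 16
Adjusted diameter = 12 - 4 = 8 in
(D-4)^2 = 8^2 = 64
BF = 64 * 8 / 16 = 32 BF

32


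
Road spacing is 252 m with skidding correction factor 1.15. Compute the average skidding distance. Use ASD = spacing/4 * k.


Formula: ASD = (spacing / 4) * correction
Uncorrected distance = spacing / 4 = 252 / 4 = 63 m
ASD = 63 * 1.15 = 72 m

72


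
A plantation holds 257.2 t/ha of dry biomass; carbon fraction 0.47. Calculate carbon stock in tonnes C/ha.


Formula: Carbon Stock = Biomass * Carbon Fraction
C = 257.2 t/ha * 0.47
C = 120.9 t C/ha

120.9


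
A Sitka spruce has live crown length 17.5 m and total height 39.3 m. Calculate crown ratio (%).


Formula: Crown Ratio = (Crown Length / Total Height) * 100
CR = (17.5 m / 39.3 m) * 100
CR = 0.4453 * 100 = 44.5%

44.5


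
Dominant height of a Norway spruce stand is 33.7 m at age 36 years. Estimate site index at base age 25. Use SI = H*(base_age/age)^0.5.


Formula: SI = H_dom * (base_age / age)^0.5
Age ratio = 25 / 36 = 0.69444
sqrt(age_ratio) = 0.83333
SI = 33.7 * 0.83333 = 28.1 m

28.1


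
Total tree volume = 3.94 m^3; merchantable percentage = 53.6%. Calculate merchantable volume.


Formula: MV = V_total * (merchantable_pct / 100)
Merchantable fraction = 53.6% / 100 = 0.536
MV = 3.94 m^3 * 0.536 = 2.112 m^3

2.112


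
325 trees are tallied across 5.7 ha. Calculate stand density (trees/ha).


Formula: Stand Density = N_trees / Area_ha
Density = 325 trees / 5.7 ha
Density = 57 trees/ha

57


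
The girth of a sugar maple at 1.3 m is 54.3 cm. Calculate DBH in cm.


Formula: DBH = C / pi
DBH = 54.3 / pi
pi = 3.14159...
DBH = 17.3 cm

17.3


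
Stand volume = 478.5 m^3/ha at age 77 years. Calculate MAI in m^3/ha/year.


Formula: MAI = Total Volume / Stand Age
MAI = 478.5 m^3/ha / 77 years
MAI = 6.21 m^3/ha/year

6.21
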